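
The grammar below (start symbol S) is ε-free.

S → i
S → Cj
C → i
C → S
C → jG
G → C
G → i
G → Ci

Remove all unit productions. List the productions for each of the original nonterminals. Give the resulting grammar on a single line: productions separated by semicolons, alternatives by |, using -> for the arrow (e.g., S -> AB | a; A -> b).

S -> i | Cj; C -> i | Cj | jG; G -> i | Ci | Cj | jG

Unit productions: C->S, G->C.
Unit pairs (A ⇒* B via units): (C,S), (G,C), (G,S).
S: inherits non-unit rules of {S} → Cj | i.
C: inherits non-unit rules of {C, S} → Cj | i | jG.
G: inherits non-unit rules of {C, G, S} → Ci | Cj | i | jG.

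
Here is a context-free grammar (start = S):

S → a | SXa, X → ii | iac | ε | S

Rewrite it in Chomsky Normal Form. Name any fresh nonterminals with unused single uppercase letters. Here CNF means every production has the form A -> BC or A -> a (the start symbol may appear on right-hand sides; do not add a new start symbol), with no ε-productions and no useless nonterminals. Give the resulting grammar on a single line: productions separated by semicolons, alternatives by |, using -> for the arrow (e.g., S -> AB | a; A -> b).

S -> a | SA | SD; A -> a; B -> i; C -> c; D -> XA; E -> AC; F -> XA; X -> a | BB | BE | SA | SF

Nullable: {X}; after ε-elimination: S -> a | Sa | SXa; X -> S | ii | iac.
After unit-elimination: S -> a | Sa | SXa; X -> a | Sa | ii | SXa | iac.
TERM: introduce A -> a, C -> c, B -> i and substitute in every rule of length ≥2.
BIN: S -> SXA becomes S -> SD, D -> XA; X -> BAC becomes X -> BE, E -> AC; X -> SXA becomes X -> SF, F -> XA.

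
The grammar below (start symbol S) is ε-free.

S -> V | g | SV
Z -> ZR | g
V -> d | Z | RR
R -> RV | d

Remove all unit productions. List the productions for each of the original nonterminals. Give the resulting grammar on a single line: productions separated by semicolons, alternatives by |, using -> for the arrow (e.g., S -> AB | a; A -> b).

Unit productions: S->V, V->Z.
Unit pairs (A ⇒* B via units): (S,V), (S,Z), (V,Z).
S: inherits non-unit rules of {S, V, Z} → RR | SV | ZR | d | g.
R: inherits non-unit rules of {R} → RV | d.
V: inherits non-unit rules of {V, Z} → RR | ZR | d | g.
Z: inherits non-unit rules of {Z} → ZR | g.

S -> d | g | RR | SV | ZR; R -> d | RV; V -> d | g | RR | ZR; Z -> g | ZR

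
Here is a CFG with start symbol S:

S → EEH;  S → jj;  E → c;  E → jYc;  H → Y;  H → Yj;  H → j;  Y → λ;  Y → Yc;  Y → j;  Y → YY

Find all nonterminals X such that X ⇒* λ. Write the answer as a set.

{H, Y}

Directly nullable (have an ε-rule): {Y}.
H is nullable via H -> Y (every symbol on the right is already known nullable).
Not nullable: E, S — each has a terminal in every rule's right-hand side or depends on a non-nullable symbol.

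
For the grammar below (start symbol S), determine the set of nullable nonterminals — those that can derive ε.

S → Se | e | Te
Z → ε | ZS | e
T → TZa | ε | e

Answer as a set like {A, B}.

Directly nullable (have an ε-rule): {T, Z}.
Not nullable: S — each has a terminal in every rule's right-hand side or depends on a non-nullable symbol.

{T, Z}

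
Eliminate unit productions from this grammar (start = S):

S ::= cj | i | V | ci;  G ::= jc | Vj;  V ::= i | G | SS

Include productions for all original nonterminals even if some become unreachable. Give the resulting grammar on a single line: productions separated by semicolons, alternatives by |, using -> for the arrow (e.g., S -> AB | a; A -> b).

S -> i | SS | Vj | ci | cj | jc; G -> Vj | jc; V -> i | SS | Vj | jc

Unit productions: S->V, V->G.
Unit pairs (A ⇒* B via units): (S,G), (S,V), (V,G).
S: inherits non-unit rules of {G, S, V} → SS | Vj | ci | cj | i | jc.
G: inherits non-unit rules of {G} → Vj | jc.
V: inherits non-unit rules of {G, V} → SS | Vj | i | jc.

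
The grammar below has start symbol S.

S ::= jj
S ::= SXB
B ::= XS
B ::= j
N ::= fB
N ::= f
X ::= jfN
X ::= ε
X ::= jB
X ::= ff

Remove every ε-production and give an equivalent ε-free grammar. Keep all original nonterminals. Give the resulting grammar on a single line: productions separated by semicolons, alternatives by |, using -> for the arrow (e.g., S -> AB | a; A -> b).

Nullable set: {X}.
S -> SXB: X nullable, giving SB | SXB.
B -> XS: X nullable, giving S | XS.
Drop X -> ε.
Unchanged (no nullable symbols): S -> jj; B -> j; N -> f; N -> fB; X -> ff; X -> jB; X -> jfN.

S -> SB | jj | SXB; B -> S | j | XS; N -> f | fB; X -> ff | jB | jfN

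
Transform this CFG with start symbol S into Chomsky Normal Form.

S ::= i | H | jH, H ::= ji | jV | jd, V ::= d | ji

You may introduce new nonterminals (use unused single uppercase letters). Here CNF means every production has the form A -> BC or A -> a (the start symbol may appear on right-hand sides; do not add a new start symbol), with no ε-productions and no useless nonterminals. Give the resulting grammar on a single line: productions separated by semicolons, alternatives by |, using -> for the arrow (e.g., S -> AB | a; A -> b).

No ε-productions.
After unit-elimination: S -> i | jH | jV | jd | ji; H -> jV | jd | ji; V -> d | ji.
TERM: introduce B -> d, C -> i, A -> j and substitute in every rule of length ≥2.

S -> i | AB | AC | AH | AV; A -> j; B -> d; C -> i; H -> AB | AC | AV; V -> d | AC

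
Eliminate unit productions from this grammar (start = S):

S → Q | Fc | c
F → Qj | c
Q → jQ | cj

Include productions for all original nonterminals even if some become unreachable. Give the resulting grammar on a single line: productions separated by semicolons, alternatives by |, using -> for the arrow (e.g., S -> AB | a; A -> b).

Unit productions: S->Q.
Unit pairs (A ⇒* B via units): (S,Q).
S: inherits non-unit rules of {Q, S} → Fc | c | cj | jQ.
F: inherits non-unit rules of {F} → Qj | c.
Q: inherits non-unit rules of {Q} → cj | jQ.

S -> c | Fc | cj | jQ; F -> c | Qj; Q -> cj | jQ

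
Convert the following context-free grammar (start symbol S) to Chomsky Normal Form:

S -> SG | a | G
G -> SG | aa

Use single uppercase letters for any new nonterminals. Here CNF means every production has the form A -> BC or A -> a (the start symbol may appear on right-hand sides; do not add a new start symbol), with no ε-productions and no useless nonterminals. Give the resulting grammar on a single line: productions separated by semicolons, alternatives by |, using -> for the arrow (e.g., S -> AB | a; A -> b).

S -> a | AA | SG; A -> a; G -> AA | SG

No ε-productions.
After unit-elimination: S -> a | SG | aa; G -> SG | aa.
TERM: introduce A -> a and substitute in every rule of length ≥2.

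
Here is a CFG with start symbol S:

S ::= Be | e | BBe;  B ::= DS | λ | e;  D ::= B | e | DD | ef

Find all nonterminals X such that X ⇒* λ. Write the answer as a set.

{B, D}

Directly nullable (have an ε-rule): {B}.
D is nullable via D -> B (every symbol on the right is already known nullable).
Not nullable: S — each has a terminal in every rule's right-hand side or depends on a non-nullable symbol.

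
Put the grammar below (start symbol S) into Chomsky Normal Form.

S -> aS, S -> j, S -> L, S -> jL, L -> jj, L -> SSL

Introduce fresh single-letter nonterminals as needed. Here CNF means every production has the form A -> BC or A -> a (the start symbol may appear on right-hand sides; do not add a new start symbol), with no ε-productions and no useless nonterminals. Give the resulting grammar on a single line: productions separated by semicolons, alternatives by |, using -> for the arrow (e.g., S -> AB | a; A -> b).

No ε-productions.
After unit-elimination: S -> j | aS | jL | jj | SSL; L -> jj | SSL.
TERM: introduce B -> a, A -> j and substitute in every rule of length ≥2.
BIN: L -> SSL becomes L -> SC, C -> SL; S -> SSL becomes S -> SD, D -> SL.

S -> j | AA | AL | BS | SD; A -> j; B -> a; C -> SL; D -> SL; L -> AA | SC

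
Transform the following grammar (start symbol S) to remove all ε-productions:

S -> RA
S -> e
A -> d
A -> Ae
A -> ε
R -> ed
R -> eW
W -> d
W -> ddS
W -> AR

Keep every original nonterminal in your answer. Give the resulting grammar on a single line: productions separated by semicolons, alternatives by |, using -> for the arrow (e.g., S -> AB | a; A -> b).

S -> R | e | RA; A -> d | e | Ae; R -> eW | ed; W -> R | d | AR | ddS

Nullable set: {A}.
S -> RA: A nullable, giving R | RA.
Drop A -> ε.
A -> Ae: A nullable, giving Ae | e.
W -> AR: A nullable, giving AR | R.
Unchanged (no nullable symbols): S -> e; A -> d; R -> eW; R -> ed; W -> d; W -> ddS.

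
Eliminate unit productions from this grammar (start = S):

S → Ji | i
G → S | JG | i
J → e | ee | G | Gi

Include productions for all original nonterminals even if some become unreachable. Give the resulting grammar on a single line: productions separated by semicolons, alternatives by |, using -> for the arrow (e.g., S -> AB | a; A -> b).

S -> i | Ji; G -> i | JG | Ji; J -> e | i | Gi | JG | Ji | ee

Unit productions: G->S, J->G.
Unit pairs (A ⇒* B via units): (G,S), (J,G), (J,S).
S: inherits non-unit rules of {S} → Ji | i.
G: inherits non-unit rules of {G, S} → JG | Ji | i.
J: inherits non-unit rules of {G, J, S} → Gi | JG | Ji | e | ee | i.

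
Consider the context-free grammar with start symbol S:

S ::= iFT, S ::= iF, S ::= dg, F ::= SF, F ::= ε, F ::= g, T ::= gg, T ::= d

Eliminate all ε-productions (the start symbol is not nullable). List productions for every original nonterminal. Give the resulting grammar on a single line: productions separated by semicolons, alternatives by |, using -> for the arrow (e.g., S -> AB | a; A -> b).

Nullable set: {F}.
S -> iF: F nullable, giving i | iF.
S -> iFT: F nullable, giving iFT | iT.
Drop F -> ε.
F -> SF: F nullable, giving S | SF.
Unchanged (no nullable symbols): S -> dg; F -> g; T -> d; T -> gg.

S -> i | dg | iF | iT | iFT; F -> S | g | SF; T -> d | gg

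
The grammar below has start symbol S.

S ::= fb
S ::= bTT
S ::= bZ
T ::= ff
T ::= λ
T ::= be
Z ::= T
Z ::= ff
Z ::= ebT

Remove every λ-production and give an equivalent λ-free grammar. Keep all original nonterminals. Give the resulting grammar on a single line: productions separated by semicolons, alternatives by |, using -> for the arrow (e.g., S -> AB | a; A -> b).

S -> b | bT | bZ | fb | bTT; T -> be | ff; Z -> T | eb | ff | ebT

Nullable set: {T, Z}.
S -> bTT: T, T nullable, giving b | bT | bTT.
S -> bZ: Z nullable, giving b | bZ.
Drop T -> λ.
Z -> T: T nullable, giving T.
Z -> ebT: T nullable, giving eb | ebT.
Unchanged (no nullable symbols): S -> fb; T -> be; T -> ff; Z -> ff.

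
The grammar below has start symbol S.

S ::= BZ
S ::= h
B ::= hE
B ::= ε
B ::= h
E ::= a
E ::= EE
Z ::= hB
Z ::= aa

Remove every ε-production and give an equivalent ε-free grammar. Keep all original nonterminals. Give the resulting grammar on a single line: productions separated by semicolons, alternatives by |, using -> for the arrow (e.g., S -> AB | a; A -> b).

Nullable set: {B}.
S -> BZ: B nullable, giving BZ | Z.
Drop B -> ε.
Z -> hB: B nullable, giving h | hB.
Unchanged (no nullable symbols): S -> h; B -> h; B -> hE; E -> EE; E -> a; Z -> aa.

S -> Z | h | BZ; B -> h | hE; E -> a | EE; Z -> h | aa | hB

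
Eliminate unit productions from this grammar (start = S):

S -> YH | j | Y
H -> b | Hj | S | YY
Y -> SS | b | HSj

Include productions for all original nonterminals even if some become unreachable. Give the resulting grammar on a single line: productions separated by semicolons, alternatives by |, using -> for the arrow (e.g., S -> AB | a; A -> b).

S -> b | j | SS | YH | HSj; H -> b | j | Hj | SS | YH | YY | HSj; Y -> b | SS | HSj

Unit productions: H->S, S->Y.
Unit pairs (A ⇒* B via units): (H,S), (H,Y), (S,Y).
S: inherits non-unit rules of {S, Y} → HSj | SS | YH | b | j.
H: inherits non-unit rules of {H, S, Y} → HSj | Hj | SS | YH | YY | b | j.
Y: inherits non-unit rules of {Y} → HSj | SS | b.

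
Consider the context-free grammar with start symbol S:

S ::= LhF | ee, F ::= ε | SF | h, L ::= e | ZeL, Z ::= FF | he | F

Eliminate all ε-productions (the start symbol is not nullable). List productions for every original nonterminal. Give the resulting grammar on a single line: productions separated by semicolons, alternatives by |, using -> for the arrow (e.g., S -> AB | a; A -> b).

Nullable set: {F, Z}.
S -> LhF: F nullable, giving Lh | LhF.
Drop F -> ε.
F -> SF: F nullable, giving S | SF.
L -> ZeL: Z nullable, giving ZeL | eL.
Z -> F: F nullable, giving F.
Z -> FF: F, F nullable, giving F | FF.
Unchanged (no nullable symbols): S -> ee; F -> h; L -> e; Z -> he.

S -> Lh | ee | LhF; F -> S | h | SF; L -> e | eL | ZeL; Z -> F | FF | he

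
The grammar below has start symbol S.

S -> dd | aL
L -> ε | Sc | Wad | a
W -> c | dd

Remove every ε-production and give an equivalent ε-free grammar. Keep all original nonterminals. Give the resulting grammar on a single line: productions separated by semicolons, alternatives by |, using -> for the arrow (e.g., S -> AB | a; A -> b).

Nullable set: {L}.
S -> aL: L nullable, giving a | aL.
Drop L -> ε.
Unchanged (no nullable symbols): S -> dd; L -> Sc; L -> Wad; L -> a; W -> c; W -> dd.

S -> a | aL | dd; L -> a | Sc | Wad; W -> c | dd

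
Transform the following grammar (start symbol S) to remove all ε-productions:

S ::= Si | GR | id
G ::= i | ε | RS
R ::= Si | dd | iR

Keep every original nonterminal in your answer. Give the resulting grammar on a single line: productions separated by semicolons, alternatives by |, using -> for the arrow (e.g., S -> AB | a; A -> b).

S -> R | GR | Si | id; G -> i | RS; R -> Si | dd | iR

Nullable set: {G}.
S -> GR: G nullable, giving GR | R.
Drop G -> ε.
Unchanged (no nullable symbols): S -> Si; S -> id; G -> RS; G -> i; R -> Si; R -> dd; R -> iR.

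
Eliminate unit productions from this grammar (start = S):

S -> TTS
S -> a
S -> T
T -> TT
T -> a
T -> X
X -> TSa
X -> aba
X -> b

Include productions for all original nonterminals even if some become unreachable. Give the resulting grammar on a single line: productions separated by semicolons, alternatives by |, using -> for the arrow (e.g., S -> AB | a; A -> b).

Unit productions: S->T, T->X.
Unit pairs (A ⇒* B via units): (S,T), (S,X), (T,X).
S: inherits non-unit rules of {S, T, X} → TSa | TT | TTS | a | aba | b.
T: inherits non-unit rules of {T, X} → TSa | TT | a | aba | b.
X: inherits non-unit rules of {X} → TSa | aba | b.

S -> a | b | TT | TSa | TTS | aba; T -> a | b | TT | TSa | aba; X -> b | TSa | aba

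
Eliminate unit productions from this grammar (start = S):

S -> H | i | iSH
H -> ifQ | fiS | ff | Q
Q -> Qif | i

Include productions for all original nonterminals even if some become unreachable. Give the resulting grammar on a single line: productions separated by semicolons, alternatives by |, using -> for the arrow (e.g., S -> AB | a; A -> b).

S -> i | ff | Qif | fiS | iSH | ifQ; H -> i | ff | Qif | fiS | ifQ; Q -> i | Qif

Unit productions: H->Q, S->H.
Unit pairs (A ⇒* B via units): (H,Q), (S,H), (S,Q).
S: inherits non-unit rules of {H, Q, S} → Qif | ff | fiS | i | iSH | ifQ.
H: inherits non-unit rules of {H, Q} → Qif | ff | fiS | i | ifQ.
Q: inherits non-unit rules of {Q} → Qif | i.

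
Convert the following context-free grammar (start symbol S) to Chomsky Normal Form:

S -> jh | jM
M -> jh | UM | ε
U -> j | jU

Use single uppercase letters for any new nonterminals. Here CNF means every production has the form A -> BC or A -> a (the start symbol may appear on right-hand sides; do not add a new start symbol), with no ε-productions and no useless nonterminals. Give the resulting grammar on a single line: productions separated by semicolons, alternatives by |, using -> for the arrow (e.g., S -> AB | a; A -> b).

S -> j | AB | AM; A -> j; B -> h; M -> j | AB | AU | UM; U -> j | AU

Nullable: {M}; after ε-elimination: S -> j | jM | jh; M -> U | UM | jh; U -> j | jU.
After unit-elimination: S -> j | jM | jh; M -> j | UM | jU | jh; U -> j | jU.
TERM: introduce B -> h, A -> j and substitute in every rule of length ≥2.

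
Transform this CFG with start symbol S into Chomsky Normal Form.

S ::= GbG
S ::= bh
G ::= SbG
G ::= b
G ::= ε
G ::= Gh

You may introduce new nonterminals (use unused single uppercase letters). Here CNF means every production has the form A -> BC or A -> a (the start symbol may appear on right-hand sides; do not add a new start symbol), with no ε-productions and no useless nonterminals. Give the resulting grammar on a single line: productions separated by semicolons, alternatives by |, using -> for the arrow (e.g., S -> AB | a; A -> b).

S -> b | BA | BG | GB | GD; A -> h; B -> b; C -> BG; D -> BG; G -> b | h | GA | SB | SC

Nullable: {G}; after ε-elimination: S -> b | Gb | bG | bh | GbG; G -> b | h | Gh | Sb | SbG.
No unit productions to eliminate.
TERM: introduce B -> b, A -> h and substitute in every rule of length ≥2.
BIN: G -> SBG becomes G -> SC, C -> BG; S -> GBG becomes S -> GD, D -> BG.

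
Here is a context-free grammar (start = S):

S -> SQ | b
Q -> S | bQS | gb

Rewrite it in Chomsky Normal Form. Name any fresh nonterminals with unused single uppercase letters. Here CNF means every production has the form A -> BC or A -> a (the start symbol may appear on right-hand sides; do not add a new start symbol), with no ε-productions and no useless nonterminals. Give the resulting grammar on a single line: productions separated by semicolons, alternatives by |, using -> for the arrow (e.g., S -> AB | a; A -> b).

S -> b | SQ; A -> b; B -> g; C -> QS; Q -> b | AC | BA | SQ

No ε-productions.
After unit-elimination: S -> b | SQ; Q -> b | SQ | gb | bQS.
TERM: introduce A -> b, B -> g and substitute in every rule of length ≥2.
BIN: Q -> AQS becomes Q -> AC, C -> QS.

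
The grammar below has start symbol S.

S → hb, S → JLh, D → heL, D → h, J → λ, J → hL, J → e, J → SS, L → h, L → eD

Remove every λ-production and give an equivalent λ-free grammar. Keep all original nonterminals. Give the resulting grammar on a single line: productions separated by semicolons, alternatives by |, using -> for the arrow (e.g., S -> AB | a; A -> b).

S -> Lh | hb | JLh; D -> h | heL; J -> e | SS | hL; L -> h | eD

Nullable set: {J}.
S -> JLh: J nullable, giving JLh | Lh.
Drop J -> λ.
Unchanged (no nullable symbols): S -> hb; D -> h; D -> heL; J -> SS; J -> e; J -> hL; L -> eD; L -> h.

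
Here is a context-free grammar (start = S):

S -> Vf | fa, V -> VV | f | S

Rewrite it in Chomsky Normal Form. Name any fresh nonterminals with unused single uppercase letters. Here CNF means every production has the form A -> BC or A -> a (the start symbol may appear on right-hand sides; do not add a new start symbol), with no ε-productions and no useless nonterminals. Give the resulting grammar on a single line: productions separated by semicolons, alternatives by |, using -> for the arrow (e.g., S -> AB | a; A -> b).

No ε-productions.
After unit-elimination: S -> Vf | fa; V -> f | VV | Vf | fa.
TERM: introduce B -> a, A -> f and substitute in every rule of length ≥2.

S -> AB | VA; A -> f; B -> a; V -> f | AB | VA | VV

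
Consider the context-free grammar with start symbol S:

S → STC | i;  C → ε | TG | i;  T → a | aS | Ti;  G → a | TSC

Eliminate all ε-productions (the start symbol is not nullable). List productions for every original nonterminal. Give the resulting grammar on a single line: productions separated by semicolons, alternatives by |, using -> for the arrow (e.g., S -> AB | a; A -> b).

Nullable set: {C}.
S -> STC: C nullable, giving ST | STC.
Drop C -> ε.
G -> TSC: C nullable, giving TS | TSC.
Unchanged (no nullable symbols): S -> i; C -> TG; C -> i; G -> a; T -> Ti; T -> a; T -> aS.

S -> i | ST | STC; C -> i | TG; G -> a | TS | TSC; T -> a | Ti | aS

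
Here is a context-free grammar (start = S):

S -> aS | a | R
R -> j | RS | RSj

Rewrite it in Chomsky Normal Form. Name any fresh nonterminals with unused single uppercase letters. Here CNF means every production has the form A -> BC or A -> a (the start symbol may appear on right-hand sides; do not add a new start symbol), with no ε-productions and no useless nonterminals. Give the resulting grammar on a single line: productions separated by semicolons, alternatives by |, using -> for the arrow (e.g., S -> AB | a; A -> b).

No ε-productions.
After unit-elimination: S -> a | j | RS | aS | RSj; R -> j | RS | RSj.
TERM: introduce B -> a, A -> j and substitute in every rule of length ≥2.
BIN: R -> RSA becomes R -> RC, C -> SA; S -> RSA becomes S -> RD, D -> SA.

S -> a | j | BS | RD | RS; A -> j; B -> a; C -> SA; D -> SA; R -> j | RC | RS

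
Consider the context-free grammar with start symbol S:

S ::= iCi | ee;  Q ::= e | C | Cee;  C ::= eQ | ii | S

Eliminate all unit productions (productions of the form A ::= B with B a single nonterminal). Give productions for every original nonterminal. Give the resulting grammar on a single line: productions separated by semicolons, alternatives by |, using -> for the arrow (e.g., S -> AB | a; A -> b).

Unit productions: C->S, Q->C.
Unit pairs (A ⇒* B via units): (C,S), (Q,C), (Q,S).
S: inherits non-unit rules of {S} → ee | iCi.
C: inherits non-unit rules of {C, S} → eQ | ee | iCi | ii.
Q: inherits non-unit rules of {C, Q, S} → Cee | e | eQ | ee | iCi | ii.

S -> ee | iCi; C -> eQ | ee | ii | iCi; Q -> e | eQ | ee | ii | Cee | iCi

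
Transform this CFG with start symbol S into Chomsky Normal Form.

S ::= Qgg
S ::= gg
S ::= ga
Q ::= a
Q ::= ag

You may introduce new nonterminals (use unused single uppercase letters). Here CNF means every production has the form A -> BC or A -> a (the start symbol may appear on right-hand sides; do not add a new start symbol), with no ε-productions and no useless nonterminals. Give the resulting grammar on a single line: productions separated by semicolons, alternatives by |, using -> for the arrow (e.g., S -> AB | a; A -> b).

No ε-productions.
No unit productions to eliminate.
TERM: introduce A -> a, B -> g and substitute in every rule of length ≥2.
BIN: S -> QBB becomes S -> QC, C -> BB.

S -> BA | BB | QC; A -> a; B -> g; C -> BB; Q -> a | AB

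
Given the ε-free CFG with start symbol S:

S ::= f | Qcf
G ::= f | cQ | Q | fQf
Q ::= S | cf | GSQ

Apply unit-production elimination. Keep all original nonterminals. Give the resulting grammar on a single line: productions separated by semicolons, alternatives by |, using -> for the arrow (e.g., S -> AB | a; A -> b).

Unit productions: G->Q, Q->S.
Unit pairs (A ⇒* B via units): (G,Q), (G,S), (Q,S).
S: inherits non-unit rules of {S} → Qcf | f.
G: inherits non-unit rules of {G, Q, S} → GSQ | Qcf | cQ | cf | f | fQf.
Q: inherits non-unit rules of {Q, S} → GSQ | Qcf | cf | f.

S -> f | Qcf; G -> f | cQ | cf | GSQ | Qcf | fQf; Q -> f | cf | GSQ | Qcf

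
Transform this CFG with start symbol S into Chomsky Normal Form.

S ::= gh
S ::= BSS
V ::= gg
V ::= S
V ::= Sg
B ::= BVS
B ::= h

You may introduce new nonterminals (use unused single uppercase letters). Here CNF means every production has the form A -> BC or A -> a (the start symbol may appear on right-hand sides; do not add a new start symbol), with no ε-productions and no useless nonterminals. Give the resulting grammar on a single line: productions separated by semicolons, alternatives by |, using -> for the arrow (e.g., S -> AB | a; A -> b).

No ε-productions.
After unit-elimination: S -> gh | BSS; B -> h | BVS; V -> Sg | gg | gh | BSS.
TERM: introduce A -> g, C -> h and substitute in every rule of length ≥2.
BIN: B -> BVS becomes B -> BD, D -> VS; S -> BSS becomes S -> BE, E -> SS; V -> BSS becomes V -> BF, F -> SS.

S -> AC | BE; A -> g; B -> h | BD; C -> h; D -> VS; E -> SS; F -> SS; V -> AA | AC | BF | SA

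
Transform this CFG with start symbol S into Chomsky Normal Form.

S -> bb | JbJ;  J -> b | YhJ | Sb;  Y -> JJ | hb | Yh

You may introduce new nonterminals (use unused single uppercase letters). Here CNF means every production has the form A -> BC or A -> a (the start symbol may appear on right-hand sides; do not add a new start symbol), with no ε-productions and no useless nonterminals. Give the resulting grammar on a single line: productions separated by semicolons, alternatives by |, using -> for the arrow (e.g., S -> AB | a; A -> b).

S -> AA | JD; A -> b; B -> h; C -> BJ; D -> AJ; J -> b | SA | YC; Y -> BA | JJ | YB

No ε-productions.
No unit productions to eliminate.
TERM: introduce A -> b, B -> h and substitute in every rule of length ≥2.
BIN: J -> YBJ becomes J -> YC, C -> BJ; S -> JAJ becomes S -> JD, D -> AJ.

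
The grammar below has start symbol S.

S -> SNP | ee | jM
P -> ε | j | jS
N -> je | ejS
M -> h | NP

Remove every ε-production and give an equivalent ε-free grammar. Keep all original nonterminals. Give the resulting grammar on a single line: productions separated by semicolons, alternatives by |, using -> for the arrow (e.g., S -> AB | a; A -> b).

Nullable set: {P}.
S -> SNP: P nullable, giving SN | SNP.
M -> NP: P nullable, giving N | NP.
Drop P -> ε.
Unchanged (no nullable symbols): S -> ee; S -> jM; M -> h; N -> ejS; N -> je; P -> j; P -> jS.

S -> SN | ee | jM | SNP; M -> N | h | NP; N -> je | ejS; P -> j | jS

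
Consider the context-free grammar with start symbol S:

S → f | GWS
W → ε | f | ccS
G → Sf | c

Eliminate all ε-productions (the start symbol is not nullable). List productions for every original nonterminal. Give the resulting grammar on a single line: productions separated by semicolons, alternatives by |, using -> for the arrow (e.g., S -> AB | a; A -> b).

S -> f | GS | GWS; G -> c | Sf; W -> f | ccS

Nullable set: {W}.
S -> GWS: W nullable, giving GS | GWS.
Drop W -> ε.
Unchanged (no nullable symbols): S -> f; G -> Sf; G -> c; W -> ccS; W -> f.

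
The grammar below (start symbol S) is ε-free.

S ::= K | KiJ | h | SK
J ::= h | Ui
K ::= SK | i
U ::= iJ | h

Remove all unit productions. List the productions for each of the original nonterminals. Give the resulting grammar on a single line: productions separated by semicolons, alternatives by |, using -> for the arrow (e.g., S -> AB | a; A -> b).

S -> h | i | SK | KiJ; J -> h | Ui; K -> i | SK; U -> h | iJ

Unit productions: S->K.
Unit pairs (A ⇒* B via units): (S,K).
S: inherits non-unit rules of {K, S} → KiJ | SK | h | i.
J: inherits non-unit rules of {J} → Ui | h.
K: inherits non-unit rules of {K} → SK | i.
U: inherits non-unit rules of {U} → h | iJ.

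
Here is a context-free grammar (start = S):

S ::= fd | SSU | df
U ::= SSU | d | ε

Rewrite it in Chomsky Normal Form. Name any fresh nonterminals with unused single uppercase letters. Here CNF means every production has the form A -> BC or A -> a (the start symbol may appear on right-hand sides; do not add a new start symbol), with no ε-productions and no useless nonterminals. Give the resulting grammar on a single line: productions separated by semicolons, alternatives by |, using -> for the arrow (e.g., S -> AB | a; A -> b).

S -> AB | BA | SC | SS; A -> d; B -> f; C -> SU; D -> SU; U -> d | SD | SS

Nullable: {U}; after ε-elimination: S -> SS | df | fd | SSU; U -> d | SS | SSU.
No unit productions to eliminate.
TERM: introduce A -> d, B -> f and substitute in every rule of length ≥2.
BIN: S -> SSU becomes S -> SC, C -> SU; U -> SSU becomes U -> SD, D -> SU.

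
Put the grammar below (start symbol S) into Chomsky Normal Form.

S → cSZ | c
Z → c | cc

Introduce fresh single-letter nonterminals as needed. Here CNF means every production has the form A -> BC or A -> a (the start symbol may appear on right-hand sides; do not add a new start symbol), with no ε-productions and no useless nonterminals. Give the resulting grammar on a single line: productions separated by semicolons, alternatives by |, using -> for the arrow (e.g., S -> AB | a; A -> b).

No ε-productions.
No unit productions to eliminate.
TERM: introduce A -> c and substitute in every rule of length ≥2.
BIN: S -> ASZ becomes S -> AB, B -> SZ.

S -> c | AB; A -> c; B -> SZ; Z -> c | AA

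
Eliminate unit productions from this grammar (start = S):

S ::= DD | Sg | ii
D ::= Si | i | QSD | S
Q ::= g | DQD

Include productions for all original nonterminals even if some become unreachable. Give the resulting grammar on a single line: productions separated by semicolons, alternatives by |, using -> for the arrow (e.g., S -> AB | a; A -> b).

Unit productions: D->S.
Unit pairs (A ⇒* B via units): (D,S).
S: inherits non-unit rules of {S} → DD | Sg | ii.
D: inherits non-unit rules of {D, S} → DD | QSD | Sg | Si | i | ii.
Q: inherits non-unit rules of {Q} → DQD | g.

S -> DD | Sg | ii; D -> i | DD | Sg | Si | ii | QSD; Q -> g | DQD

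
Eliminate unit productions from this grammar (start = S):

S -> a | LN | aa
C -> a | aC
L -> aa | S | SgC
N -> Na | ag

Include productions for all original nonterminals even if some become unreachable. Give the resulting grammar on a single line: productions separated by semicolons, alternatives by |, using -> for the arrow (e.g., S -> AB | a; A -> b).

Unit productions: L->S.
Unit pairs (A ⇒* B via units): (L,S).
S: inherits non-unit rules of {S} → LN | a | aa.
C: inherits non-unit rules of {C} → a | aC.
L: inherits non-unit rules of {L, S} → LN | SgC | a | aa.
N: inherits non-unit rules of {N} → Na | ag.

S -> a | LN | aa; C -> a | aC; L -> a | LN | aa | SgC; N -> Na | ag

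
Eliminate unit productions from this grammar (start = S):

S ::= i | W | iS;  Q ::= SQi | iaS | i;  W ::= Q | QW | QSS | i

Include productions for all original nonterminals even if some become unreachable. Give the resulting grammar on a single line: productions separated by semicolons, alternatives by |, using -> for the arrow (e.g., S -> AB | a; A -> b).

S -> i | QW | iS | QSS | SQi | iaS; Q -> i | SQi | iaS; W -> i | QW | QSS | SQi | iaS

Unit productions: S->W, W->Q.
Unit pairs (A ⇒* B via units): (S,Q), (S,W), (W,Q).
S: inherits non-unit rules of {Q, S, W} → QSS | QW | SQi | i | iS | iaS.
Q: inherits non-unit rules of {Q} → SQi | i | iaS.
W: inherits non-unit rules of {Q, W} → QSS | QW | SQi | i | iaS.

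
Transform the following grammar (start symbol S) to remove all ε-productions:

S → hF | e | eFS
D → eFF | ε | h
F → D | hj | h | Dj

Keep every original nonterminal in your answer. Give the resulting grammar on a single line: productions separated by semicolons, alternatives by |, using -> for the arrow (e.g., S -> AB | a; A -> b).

Nullable set: {D, F}.
S -> eFS: F nullable, giving eFS | eS.
S -> hF: F nullable, giving h | hF.
Drop D -> ε.
D -> eFF: F, F nullable, giving e | eF | eFF.
F -> D: D nullable, giving D.
F -> Dj: D nullable, giving Dj | j.
Unchanged (no nullable symbols): S -> e; D -> h; F -> h; F -> hj.

S -> e | h | eS | hF | eFS; D -> e | h | eF | eFF; F -> D | h | j | Dj | hj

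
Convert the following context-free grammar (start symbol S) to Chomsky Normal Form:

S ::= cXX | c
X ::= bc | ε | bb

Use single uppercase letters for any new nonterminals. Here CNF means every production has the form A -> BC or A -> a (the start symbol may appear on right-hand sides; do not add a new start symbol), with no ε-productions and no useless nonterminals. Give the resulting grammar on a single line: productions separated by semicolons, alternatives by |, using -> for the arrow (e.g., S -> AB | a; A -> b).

Nullable: {X}; after ε-elimination: S -> c | cX | cXX; X -> bb | bc.
No unit productions to eliminate.
TERM: introduce B -> b, A -> c and substitute in every rule of length ≥2.
BIN: S -> AXX becomes S -> AC, C -> XX.

S -> c | AC | AX; A -> c; B -> b; C -> XX; X -> BA | BB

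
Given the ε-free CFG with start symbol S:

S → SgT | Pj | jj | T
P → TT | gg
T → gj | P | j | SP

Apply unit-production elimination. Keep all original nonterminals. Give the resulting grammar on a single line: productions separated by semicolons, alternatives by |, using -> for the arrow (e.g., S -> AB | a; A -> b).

S -> j | Pj | SP | TT | gg | gj | jj | SgT; P -> TT | gg; T -> j | SP | TT | gg | gj

Unit productions: S->T, T->P.
Unit pairs (A ⇒* B via units): (S,P), (S,T), (T,P).
S: inherits non-unit rules of {P, S, T} → Pj | SP | SgT | TT | gg | gj | j | jj.
P: inherits non-unit rules of {P} → TT | gg.
T: inherits non-unit rules of {P, T} → SP | TT | gg | gj | j.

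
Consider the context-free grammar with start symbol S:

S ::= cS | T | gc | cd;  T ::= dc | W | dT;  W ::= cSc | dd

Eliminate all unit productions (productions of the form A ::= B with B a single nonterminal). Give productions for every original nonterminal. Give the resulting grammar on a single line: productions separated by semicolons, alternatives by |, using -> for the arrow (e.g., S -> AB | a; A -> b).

S -> cS | cd | dT | dc | dd | gc | cSc; T -> dT | dc | dd | cSc; W -> dd | cSc

Unit productions: S->T, T->W.
Unit pairs (A ⇒* B via units): (S,T), (S,W), (T,W).
S: inherits non-unit rules of {S, T, W} → cS | cSc | cd | dT | dc | dd | gc.
T: inherits non-unit rules of {T, W} → cSc | dT | dc | dd.
W: inherits non-unit rules of {W} → cSc | dd.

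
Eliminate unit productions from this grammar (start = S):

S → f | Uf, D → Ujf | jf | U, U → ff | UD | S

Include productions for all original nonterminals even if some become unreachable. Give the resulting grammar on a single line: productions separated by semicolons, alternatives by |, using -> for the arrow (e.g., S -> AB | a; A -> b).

S -> f | Uf; D -> f | UD | Uf | ff | jf | Ujf; U -> f | UD | Uf | ff

Unit productions: D->U, U->S.
Unit pairs (A ⇒* B via units): (D,S), (D,U), (U,S).
S: inherits non-unit rules of {S} → Uf | f.
D: inherits non-unit rules of {D, S, U} → UD | Uf | Ujf | f | ff | jf.
U: inherits non-unit rules of {S, U} → UD | Uf | f | ff.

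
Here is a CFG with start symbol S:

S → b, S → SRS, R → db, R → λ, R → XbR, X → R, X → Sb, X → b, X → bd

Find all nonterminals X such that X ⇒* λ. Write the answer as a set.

{R, X}

Directly nullable (have an ε-rule): {R}.
X is nullable via X -> R (every symbol on the right is already known nullable).
Not nullable: S — each has a terminal in every rule's right-hand side or depends on a non-nullable symbol.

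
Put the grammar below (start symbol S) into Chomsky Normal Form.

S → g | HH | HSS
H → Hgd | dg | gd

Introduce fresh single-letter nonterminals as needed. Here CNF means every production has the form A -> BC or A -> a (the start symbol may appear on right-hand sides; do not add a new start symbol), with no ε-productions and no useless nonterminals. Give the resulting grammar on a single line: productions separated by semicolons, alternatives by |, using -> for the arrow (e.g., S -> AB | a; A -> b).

S -> g | HD | HH; A -> g; B -> d; C -> AB; D -> SS; H -> AB | BA | HC

No ε-productions.
No unit productions to eliminate.
TERM: introduce B -> d, A -> g and substitute in every rule of length ≥2.
BIN: H -> HAB becomes H -> HC, C -> AB; S -> HSS becomes S -> HD, D -> SS.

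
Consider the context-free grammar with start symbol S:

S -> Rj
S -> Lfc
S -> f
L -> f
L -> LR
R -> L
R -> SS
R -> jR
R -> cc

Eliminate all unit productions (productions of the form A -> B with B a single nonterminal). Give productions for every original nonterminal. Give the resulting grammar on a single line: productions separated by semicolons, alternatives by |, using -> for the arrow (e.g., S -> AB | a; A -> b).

Unit productions: R->L.
Unit pairs (A ⇒* B via units): (R,L).
S: inherits non-unit rules of {S} → Lfc | Rj | f.
L: inherits non-unit rules of {L} → LR | f.
R: inherits non-unit rules of {L, R} → LR | SS | cc | f | jR.

S -> f | Rj | Lfc; L -> f | LR; R -> f | LR | SS | cc | jR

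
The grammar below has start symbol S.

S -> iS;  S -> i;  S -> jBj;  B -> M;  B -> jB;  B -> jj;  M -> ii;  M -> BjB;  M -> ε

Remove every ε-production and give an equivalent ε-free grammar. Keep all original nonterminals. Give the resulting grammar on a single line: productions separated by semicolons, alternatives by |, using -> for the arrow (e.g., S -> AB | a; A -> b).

S -> i | iS | jj | jBj; B -> M | j | jB | jj; M -> j | Bj | ii | jB | BjB

Nullable set: {B, M}.
S -> jBj: B nullable, giving jBj | jj.
B -> M: M nullable, giving M.
B -> jB: B nullable, giving j | jB.
Drop M -> ε.
M -> BjB: B, B nullable, giving Bj | BjB | j | jB.
Unchanged (no nullable symbols): S -> i; S -> iS; B -> jj; M -> ii.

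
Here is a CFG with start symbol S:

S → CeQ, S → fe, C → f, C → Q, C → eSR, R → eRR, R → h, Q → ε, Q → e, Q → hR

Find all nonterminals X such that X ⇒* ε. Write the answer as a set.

Directly nullable (have an ε-rule): {Q}.
C is nullable via C -> Q (every symbol on the right is already known nullable).
Not nullable: R, S — each has a terminal in every rule's right-hand side or depends on a non-nullable symbol.

{C, Q}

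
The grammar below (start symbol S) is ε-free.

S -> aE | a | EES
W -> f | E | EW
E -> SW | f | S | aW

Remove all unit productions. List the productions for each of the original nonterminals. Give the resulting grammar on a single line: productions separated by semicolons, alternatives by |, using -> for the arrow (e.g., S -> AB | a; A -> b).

S -> a | aE | EES; E -> a | f | SW | aE | aW | EES; W -> a | f | EW | SW | aE | aW | EES

Unit productions: E->S, W->E.
Unit pairs (A ⇒* B via units): (E,S), (W,E), (W,S).
S: inherits non-unit rules of {S} → EES | a | aE.
E: inherits non-unit rules of {E, S} → EES | SW | a | aE | aW | f.
W: inherits non-unit rules of {E, S, W} → EES | EW | SW | a | aE | aW | f.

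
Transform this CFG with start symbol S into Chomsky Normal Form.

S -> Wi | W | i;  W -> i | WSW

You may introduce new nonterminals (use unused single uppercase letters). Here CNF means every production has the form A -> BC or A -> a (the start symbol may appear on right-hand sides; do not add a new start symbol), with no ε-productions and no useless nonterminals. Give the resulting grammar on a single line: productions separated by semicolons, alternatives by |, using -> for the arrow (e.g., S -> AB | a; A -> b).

No ε-productions.
After unit-elimination: S -> i | Wi | WSW; W -> i | WSW.
TERM: introduce A -> i and substitute in every rule of length ≥2.
BIN: S -> WSW becomes S -> WB, B -> SW; W -> WSW becomes W -> WC, C -> SW.

S -> i | WA | WB; A -> i; B -> SW; C -> SW; W -> i | WC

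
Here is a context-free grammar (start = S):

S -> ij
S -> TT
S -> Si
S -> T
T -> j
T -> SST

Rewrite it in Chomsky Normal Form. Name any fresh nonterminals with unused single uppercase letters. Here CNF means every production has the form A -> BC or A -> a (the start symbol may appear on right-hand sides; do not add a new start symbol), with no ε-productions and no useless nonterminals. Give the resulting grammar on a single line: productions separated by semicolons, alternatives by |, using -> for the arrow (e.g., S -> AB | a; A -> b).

No ε-productions.
After unit-elimination: S -> j | Si | TT | ij | SST; T -> j | SST.
TERM: introduce A -> i, B -> j and substitute in every rule of length ≥2.
BIN: S -> SST becomes S -> SC, C -> ST; T -> SST becomes T -> SD, D -> ST.

S -> j | AB | SA | SC | TT; A -> i; B -> j; C -> ST; D -> ST; T -> j | SD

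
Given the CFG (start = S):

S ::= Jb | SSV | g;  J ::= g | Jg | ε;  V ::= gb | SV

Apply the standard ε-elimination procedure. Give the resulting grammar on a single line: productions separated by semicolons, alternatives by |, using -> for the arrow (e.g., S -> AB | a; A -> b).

S -> b | g | Jb | SSV; J -> g | Jg; V -> SV | gb

Nullable set: {J}.
S -> Jb: J nullable, giving Jb | b.
Drop J -> ε.
J -> Jg: J nullable, giving Jg | g.
Unchanged (no nullable symbols): S -> SSV; S -> g; J -> g; V -> SV; V -> gb.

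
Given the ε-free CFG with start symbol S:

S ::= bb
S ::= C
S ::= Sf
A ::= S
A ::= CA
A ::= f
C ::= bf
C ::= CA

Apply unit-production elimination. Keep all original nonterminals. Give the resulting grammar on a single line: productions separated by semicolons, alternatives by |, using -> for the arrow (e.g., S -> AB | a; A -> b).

Unit productions: A->S, S->C.
Unit pairs (A ⇒* B via units): (A,C), (A,S), (S,C).
S: inherits non-unit rules of {C, S} → CA | Sf | bb | bf.
A: inherits non-unit rules of {A, C, S} → CA | Sf | bb | bf | f.
C: inherits non-unit rules of {C} → CA | bf.

S -> CA | Sf | bb | bf; A -> f | CA | Sf | bb | bf; C -> CA | bf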